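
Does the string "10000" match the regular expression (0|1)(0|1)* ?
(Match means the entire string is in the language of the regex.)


|string| = 5; first = '1'; last = '0'

Yes, "10000" matches (0|1)(0|1)*


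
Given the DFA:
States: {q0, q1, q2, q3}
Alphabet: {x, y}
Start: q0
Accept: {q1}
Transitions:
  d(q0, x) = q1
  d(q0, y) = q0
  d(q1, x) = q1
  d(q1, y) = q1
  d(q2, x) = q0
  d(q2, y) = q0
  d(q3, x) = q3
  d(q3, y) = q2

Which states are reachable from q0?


BFS from q0:
  layer 0: {q0}
  layer 1: {q1}

{q0, q1}


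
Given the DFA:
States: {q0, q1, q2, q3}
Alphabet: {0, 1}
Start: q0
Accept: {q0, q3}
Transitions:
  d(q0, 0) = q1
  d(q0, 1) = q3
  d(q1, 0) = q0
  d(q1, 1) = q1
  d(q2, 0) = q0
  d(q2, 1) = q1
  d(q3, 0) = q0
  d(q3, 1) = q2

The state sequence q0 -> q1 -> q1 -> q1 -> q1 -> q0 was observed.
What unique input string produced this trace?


Trace back each transition to find the symbol:
  q0 --[0]--> q1
  q1 --[1]--> q1
  q1 --[1]--> q1
  q1 --[1]--> q1
  q1 --[0]--> q0

"01110"


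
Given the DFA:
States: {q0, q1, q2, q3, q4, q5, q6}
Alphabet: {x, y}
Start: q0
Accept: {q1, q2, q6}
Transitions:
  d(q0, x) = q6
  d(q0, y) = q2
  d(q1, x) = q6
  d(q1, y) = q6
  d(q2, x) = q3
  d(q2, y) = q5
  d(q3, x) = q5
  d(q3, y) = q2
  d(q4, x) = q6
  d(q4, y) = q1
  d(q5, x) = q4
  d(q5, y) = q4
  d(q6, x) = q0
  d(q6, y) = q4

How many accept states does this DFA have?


Accept states listed: {q1, q2, q6}
Counting: q1(1) q2(2) q6(3)

3


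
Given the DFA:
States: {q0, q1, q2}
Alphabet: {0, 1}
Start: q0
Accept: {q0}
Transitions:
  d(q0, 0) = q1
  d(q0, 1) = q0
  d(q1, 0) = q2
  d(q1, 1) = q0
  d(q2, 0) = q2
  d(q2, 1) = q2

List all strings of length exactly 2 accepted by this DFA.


All strings of length 2: 4 total
Accepted: 2

"01", "11"


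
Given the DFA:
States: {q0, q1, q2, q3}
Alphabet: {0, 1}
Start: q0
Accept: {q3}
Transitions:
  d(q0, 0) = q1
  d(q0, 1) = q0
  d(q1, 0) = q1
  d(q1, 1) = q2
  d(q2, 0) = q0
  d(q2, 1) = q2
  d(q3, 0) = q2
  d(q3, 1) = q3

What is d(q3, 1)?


Looking up transition d(q3, 1)

q3


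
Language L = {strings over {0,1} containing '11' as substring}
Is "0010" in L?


'11' does not occur

No, "0010" is not in L


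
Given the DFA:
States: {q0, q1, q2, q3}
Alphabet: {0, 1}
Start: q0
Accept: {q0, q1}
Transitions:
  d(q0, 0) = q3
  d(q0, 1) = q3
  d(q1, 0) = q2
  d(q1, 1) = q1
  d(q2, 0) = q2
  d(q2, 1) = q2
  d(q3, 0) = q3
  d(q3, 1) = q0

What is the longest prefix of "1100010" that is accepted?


Run the DFA, marking each prefix where the state is accepting:
  "" -> q0 [accept]
  "1" -> q3 [reject]
  "11" -> q0 [accept]
  "110" -> q3 [reject]
  "1100" -> q3 [reject]
  "11000" -> q3 [reject]
  "110001" -> q0 [accept]
  "1100010" -> q3 [reject]

"110001"


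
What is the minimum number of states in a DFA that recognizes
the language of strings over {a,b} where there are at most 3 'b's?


States: count = 0, 1, ..., 3 (all accepting; 4 states), plus a dead state for count > 3.
Total: 4 + 1 = 5.

5


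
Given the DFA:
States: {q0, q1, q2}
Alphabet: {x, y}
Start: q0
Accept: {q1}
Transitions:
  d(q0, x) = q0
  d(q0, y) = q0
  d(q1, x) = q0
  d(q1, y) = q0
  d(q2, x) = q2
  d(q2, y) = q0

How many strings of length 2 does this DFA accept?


Enumerating all length-2 strings:
  "xx" -> q0 [reject]
  "xy" -> q0 [reject]
  "yx" -> q0 [reject]
  "yy" -> q0 [reject]

0 out of 4


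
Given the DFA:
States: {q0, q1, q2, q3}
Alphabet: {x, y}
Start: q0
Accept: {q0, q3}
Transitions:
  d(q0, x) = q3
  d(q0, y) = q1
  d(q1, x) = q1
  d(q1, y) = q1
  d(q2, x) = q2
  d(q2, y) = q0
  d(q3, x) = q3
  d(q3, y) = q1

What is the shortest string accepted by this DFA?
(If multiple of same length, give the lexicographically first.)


BFS by string length (lex-first path to each state shown):
  len 0: q0<-""
Found accept state at length 0.

"" (empty string)


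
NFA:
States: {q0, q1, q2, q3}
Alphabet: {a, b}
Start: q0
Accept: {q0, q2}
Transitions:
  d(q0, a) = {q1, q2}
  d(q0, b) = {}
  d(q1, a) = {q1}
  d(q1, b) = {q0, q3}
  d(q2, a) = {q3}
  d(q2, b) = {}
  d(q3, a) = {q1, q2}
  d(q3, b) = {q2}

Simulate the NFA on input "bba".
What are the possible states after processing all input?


Start: {q0}
  --b--> {}
  --b--> {}
  --a--> {}

{} (empty set, no valid transitions)


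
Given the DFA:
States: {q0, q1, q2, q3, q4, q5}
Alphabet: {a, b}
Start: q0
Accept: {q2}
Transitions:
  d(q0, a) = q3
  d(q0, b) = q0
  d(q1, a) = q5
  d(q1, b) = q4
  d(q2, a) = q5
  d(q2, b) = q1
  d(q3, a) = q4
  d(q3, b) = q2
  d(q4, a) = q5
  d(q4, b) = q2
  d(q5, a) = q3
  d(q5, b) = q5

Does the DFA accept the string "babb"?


Trace: q0 -> q0 -> q3 -> q2 -> q1
Final state: q1
Accept states: {q2}

No, rejected (final state q1 is not an accept state)


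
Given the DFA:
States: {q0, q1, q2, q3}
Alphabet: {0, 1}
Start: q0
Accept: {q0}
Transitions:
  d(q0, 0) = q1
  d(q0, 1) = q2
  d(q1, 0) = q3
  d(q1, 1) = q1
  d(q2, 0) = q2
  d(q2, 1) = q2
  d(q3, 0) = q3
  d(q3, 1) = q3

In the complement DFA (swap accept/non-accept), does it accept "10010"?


Trace: q0 -> q2 -> q2 -> q2 -> q2 -> q2
Final: q2
Original accept: {q0}
Complement: q2 is not in original accept

Yes, complement accepts (original rejects)


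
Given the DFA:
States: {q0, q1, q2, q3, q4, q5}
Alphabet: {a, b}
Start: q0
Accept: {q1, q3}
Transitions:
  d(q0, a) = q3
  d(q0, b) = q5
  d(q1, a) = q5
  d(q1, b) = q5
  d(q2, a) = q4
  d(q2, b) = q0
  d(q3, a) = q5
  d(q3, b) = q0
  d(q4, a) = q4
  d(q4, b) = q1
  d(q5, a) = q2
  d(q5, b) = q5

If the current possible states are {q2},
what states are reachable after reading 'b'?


Apply transition on 'b' from each current state:
  d(q2, b) = q0

{q0}


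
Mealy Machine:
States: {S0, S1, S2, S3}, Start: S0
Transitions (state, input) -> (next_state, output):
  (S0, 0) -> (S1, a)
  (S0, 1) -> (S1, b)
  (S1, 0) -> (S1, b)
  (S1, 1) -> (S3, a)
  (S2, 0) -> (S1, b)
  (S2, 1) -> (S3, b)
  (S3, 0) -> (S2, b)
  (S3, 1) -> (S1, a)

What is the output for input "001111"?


Step-by-step:
  (S0, 0) -> (S1, a)
  (S1, 0) -> (S1, b)
  (S1, 1) -> (S3, a)
  (S3, 1) -> (S1, a)
  (S1, 1) -> (S3, a)
  (S3, 1) -> (S1, a)

"abaaaa"


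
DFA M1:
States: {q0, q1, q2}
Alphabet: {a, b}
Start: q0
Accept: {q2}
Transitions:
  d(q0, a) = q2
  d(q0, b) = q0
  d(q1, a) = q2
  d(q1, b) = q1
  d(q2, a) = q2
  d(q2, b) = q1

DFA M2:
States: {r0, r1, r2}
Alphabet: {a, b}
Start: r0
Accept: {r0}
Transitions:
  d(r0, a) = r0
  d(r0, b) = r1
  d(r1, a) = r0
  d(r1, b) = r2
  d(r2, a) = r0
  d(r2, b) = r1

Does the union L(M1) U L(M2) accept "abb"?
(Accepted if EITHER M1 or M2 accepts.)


M1: final=q1 accepted=False
M2: final=r2 accepted=False

No, union rejects (neither accepts)


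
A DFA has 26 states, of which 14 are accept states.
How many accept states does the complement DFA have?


Complement swaps accept and non-accept states.
26 - 14 = 12

12


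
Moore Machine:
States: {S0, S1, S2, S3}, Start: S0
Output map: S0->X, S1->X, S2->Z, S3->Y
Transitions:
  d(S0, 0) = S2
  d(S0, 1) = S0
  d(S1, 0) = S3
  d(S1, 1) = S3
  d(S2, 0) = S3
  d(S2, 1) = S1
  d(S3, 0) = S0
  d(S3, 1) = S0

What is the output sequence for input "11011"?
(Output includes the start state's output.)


Start: S0 (output X)
  --1--> S0 (output X)
  --1--> S0 (output X)
  --0--> S2 (output Z)
  --1--> S1 (output X)
  --1--> S3 (output Y)

"XXXZXY"


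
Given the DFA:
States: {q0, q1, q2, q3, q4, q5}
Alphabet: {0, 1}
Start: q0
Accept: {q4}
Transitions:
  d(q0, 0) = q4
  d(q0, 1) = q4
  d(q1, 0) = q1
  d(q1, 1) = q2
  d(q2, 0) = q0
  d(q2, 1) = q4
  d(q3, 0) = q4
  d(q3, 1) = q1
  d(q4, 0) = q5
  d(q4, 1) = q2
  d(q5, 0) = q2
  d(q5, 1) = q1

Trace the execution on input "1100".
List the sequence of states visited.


Input: 1100
d(q0, 1) = q4
d(q4, 1) = q2
d(q2, 0) = q0
d(q0, 0) = q4


q0 -> q4 -> q2 -> q0 -> q4


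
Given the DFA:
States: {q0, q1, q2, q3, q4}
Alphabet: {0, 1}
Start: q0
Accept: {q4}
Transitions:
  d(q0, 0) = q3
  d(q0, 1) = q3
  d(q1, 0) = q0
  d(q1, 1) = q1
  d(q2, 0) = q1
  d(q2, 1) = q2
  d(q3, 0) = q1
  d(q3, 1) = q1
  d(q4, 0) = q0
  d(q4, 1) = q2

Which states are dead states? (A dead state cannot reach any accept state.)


Forward reachability from each state:
  q0 -> reaches {q0, q1, q3}, no accept state (dead)
  q1 -> reaches {q0, q1, q3}, no accept state (dead)
  q2 -> reaches {q0, q1, q2, q3}, no accept state (dead)
  q3 -> reaches {q0, q1, q3}, no accept state (dead)
  q4 -> reaches accept state q4 (live)

{q0, q1, q2, q3}


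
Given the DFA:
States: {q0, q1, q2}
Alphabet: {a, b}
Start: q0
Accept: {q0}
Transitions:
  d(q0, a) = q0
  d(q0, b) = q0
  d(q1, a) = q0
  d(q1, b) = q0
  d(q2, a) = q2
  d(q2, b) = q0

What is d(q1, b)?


Looking up transition d(q1, b)

q0


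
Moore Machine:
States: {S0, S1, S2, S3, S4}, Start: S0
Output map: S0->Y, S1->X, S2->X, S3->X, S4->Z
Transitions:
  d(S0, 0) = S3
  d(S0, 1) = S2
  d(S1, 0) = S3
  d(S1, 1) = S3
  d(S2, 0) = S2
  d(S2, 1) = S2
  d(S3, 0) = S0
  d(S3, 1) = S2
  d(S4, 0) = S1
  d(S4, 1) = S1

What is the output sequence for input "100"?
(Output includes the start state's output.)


Start: S0 (output Y)
  --1--> S2 (output X)
  --0--> S2 (output X)
  --0--> S2 (output X)

"YXXX"


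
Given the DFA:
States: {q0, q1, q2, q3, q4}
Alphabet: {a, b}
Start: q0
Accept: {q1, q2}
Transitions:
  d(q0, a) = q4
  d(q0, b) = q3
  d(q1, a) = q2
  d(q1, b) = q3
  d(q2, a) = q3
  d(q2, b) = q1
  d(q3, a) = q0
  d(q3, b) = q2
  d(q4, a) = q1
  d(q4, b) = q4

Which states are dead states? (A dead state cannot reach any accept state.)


Forward reachability from each state:
  q0 -> reaches accept state q1 (live)
  q1 -> reaches accept state q1 (live)
  q2 -> reaches accept state q1 (live)
  q3 -> reaches accept state q1 (live)
  q4 -> reaches accept state q1 (live)

None (all states can reach an accept state)


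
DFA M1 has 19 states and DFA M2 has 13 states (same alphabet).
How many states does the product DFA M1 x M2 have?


Product construction pairs every M1 state with every M2 state.
19 * 13 = 247

247


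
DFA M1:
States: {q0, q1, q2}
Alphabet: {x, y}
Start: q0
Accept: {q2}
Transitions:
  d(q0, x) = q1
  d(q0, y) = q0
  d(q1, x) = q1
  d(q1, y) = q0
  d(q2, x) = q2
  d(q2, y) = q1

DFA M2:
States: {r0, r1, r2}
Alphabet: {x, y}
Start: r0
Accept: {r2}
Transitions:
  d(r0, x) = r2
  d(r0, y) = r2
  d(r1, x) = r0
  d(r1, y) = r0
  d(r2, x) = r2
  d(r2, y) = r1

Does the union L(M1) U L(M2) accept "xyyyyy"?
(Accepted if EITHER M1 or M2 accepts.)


M1: final=q0 accepted=False
M2: final=r0 accepted=False

No, union rejects (neither accepts)


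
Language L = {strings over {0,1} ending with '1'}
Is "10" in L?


last symbol = '0'

No, "10" is not in L


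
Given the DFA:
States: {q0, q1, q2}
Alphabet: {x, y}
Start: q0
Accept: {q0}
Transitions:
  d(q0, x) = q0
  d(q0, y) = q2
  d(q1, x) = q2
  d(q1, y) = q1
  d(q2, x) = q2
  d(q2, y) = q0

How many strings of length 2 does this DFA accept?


Enumerating all length-2 strings:
  "xx" -> q0 [accept]
  "xy" -> q2 [reject]
  "yx" -> q2 [reject]
  "yy" -> q0 [accept]

2 out of 4


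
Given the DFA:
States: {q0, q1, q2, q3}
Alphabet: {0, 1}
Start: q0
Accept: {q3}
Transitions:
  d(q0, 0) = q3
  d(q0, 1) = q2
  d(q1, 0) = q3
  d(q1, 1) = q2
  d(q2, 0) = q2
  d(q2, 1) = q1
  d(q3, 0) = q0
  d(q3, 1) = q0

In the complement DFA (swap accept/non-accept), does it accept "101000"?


Trace: q0 -> q2 -> q2 -> q1 -> q3 -> q0 -> q3
Final: q3
Original accept: {q3}
Complement: q3 is in original accept

No, complement rejects (original accepts)


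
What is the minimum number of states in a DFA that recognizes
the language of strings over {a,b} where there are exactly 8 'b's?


States: count = 0, 1, ..., 8 (that's 9 states), plus a dead state for count > 8.
Total: 9 + 1 = 10. Accept = count-8 state.

10


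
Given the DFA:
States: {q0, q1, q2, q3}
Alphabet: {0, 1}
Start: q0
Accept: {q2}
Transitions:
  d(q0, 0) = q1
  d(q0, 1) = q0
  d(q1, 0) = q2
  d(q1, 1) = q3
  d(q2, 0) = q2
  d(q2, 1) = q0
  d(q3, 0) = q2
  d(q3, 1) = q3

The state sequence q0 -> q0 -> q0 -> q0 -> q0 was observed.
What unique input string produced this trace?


Trace back each transition to find the symbol:
  q0 --[1]--> q0
  q0 --[1]--> q0
  q0 --[1]--> q0
  q0 --[1]--> q0

"1111"


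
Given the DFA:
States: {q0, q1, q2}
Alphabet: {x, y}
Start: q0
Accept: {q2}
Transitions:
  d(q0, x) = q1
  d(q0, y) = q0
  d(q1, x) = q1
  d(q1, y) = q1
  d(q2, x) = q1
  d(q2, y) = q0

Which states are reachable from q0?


BFS from q0:
  layer 0: {q0}
  layer 1: {q1}

{q0, q1}


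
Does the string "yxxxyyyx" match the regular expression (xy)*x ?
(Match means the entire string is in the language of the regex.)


|string| = 8; first = 'y'; last = 'x'

No, "yxxxyyyx" does not match (xy)*x


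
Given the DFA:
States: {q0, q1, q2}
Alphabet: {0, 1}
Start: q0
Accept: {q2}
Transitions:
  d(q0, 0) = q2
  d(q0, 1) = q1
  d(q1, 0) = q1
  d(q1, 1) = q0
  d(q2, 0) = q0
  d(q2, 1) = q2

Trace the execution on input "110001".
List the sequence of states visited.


Input: 110001
d(q0, 1) = q1
d(q1, 1) = q0
d(q0, 0) = q2
d(q2, 0) = q0
d(q0, 0) = q2
d(q2, 1) = q2


q0 -> q1 -> q0 -> q2 -> q0 -> q2 -> q2


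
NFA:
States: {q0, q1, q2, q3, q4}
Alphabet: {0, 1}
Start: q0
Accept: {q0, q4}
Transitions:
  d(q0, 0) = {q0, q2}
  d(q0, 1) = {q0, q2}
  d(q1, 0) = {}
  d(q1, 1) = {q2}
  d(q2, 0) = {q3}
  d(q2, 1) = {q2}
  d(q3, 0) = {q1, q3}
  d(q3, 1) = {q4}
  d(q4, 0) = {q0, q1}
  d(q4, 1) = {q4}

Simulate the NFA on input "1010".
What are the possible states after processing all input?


Start: {q0}
  --1--> {q0, q2}
  --0--> {q0, q2, q3}
  --1--> {q0, q2, q4}
  --0--> {q0, q1, q2, q3}

{q0, q1, q2, q3}


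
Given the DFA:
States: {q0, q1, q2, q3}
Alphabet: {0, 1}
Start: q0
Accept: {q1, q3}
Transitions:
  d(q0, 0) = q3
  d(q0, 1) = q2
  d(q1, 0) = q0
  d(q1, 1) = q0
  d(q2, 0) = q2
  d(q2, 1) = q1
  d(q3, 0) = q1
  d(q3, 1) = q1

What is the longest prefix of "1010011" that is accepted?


Run the DFA, marking each prefix where the state is accepting:
  "" -> q0 [reject]
  "1" -> q2 [reject]
  "10" -> q2 [reject]
  "101" -> q1 [accept]
  "1010" -> q0 [reject]
  "10100" -> q3 [accept]
  "101001" -> q1 [accept]
  "1010011" -> q0 [reject]

"101001"


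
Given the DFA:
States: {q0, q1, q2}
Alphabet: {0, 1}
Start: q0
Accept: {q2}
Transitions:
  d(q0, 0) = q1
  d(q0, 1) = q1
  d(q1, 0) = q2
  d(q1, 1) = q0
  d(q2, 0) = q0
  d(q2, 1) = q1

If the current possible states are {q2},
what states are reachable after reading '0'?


Apply transition on '0' from each current state:
  d(q2, 0) = q0

{q0}


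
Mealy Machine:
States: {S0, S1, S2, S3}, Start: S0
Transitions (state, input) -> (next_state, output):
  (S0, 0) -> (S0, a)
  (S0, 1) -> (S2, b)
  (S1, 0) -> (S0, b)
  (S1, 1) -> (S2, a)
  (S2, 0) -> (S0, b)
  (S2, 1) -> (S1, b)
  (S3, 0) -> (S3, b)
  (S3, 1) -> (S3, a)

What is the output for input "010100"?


Step-by-step:
  (S0, 0) -> (S0, a)
  (S0, 1) -> (S2, b)
  (S2, 0) -> (S0, b)
  (S0, 1) -> (S2, b)
  (S2, 0) -> (S0, b)
  (S0, 0) -> (S0, a)

"abbbba"


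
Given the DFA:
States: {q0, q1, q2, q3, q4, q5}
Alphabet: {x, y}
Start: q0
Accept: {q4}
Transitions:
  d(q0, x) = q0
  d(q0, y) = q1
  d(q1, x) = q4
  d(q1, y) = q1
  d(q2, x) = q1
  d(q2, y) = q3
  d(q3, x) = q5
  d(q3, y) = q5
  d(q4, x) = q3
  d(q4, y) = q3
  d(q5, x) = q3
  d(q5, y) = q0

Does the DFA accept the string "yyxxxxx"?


Trace: q0 -> q1 -> q1 -> q4 -> q3 -> q5 -> q3 -> q5
Final state: q5
Accept states: {q4}

No, rejected (final state q5 is not an accept state)


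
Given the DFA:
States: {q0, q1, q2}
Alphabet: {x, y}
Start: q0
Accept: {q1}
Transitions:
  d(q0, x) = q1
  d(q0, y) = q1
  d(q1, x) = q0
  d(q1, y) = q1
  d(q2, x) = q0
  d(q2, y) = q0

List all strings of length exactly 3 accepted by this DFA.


All strings of length 3: 8 total
Accepted: 6

"xxx", "xxy", "xyy", "yxx", "yxy", "yyy"


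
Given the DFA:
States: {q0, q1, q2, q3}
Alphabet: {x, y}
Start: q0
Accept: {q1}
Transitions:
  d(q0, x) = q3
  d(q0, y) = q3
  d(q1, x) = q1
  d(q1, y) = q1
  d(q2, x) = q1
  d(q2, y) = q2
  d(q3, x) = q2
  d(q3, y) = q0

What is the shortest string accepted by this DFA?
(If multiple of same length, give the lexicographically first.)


BFS by string length (lex-first path to each state shown):
  len 0: q0<-""
  len 1: q3<-"x"
  len 2: q0<-"xy", q2<-"xx"
  len 3: q1<-"xxx", q2<-"xxy", q3<-"xyx"
Found accept state at length 3.

"xxx"


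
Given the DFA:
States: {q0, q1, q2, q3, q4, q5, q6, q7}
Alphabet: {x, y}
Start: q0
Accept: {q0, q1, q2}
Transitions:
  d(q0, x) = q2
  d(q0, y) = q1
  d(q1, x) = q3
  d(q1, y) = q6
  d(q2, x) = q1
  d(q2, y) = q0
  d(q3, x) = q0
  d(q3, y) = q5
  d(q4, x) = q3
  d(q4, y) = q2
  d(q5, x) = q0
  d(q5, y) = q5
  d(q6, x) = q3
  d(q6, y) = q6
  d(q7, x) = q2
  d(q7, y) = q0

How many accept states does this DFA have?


Accept states listed: {q0, q1, q2}
Counting: q0(1) q1(2) q2(3)

3


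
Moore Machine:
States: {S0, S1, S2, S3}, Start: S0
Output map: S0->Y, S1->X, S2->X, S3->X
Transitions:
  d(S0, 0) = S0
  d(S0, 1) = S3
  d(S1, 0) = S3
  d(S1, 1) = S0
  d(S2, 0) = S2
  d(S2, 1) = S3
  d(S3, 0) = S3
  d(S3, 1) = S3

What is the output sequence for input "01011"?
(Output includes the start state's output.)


Start: S0 (output Y)
  --0--> S0 (output Y)
  --1--> S3 (output X)
  --0--> S3 (output X)
  --1--> S3 (output X)
  --1--> S3 (output X)

"YYXXXX"


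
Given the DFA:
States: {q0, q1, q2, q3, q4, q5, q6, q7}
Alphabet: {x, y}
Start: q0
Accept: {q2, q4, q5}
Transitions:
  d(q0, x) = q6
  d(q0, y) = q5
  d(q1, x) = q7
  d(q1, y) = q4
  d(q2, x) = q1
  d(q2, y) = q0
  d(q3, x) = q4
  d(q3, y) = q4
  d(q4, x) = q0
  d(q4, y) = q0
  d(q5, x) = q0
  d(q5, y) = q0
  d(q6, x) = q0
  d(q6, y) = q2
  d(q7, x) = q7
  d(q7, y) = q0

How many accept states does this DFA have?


Accept states listed: {q2, q4, q5}
Counting: q2(1) q4(2) q5(3)

3


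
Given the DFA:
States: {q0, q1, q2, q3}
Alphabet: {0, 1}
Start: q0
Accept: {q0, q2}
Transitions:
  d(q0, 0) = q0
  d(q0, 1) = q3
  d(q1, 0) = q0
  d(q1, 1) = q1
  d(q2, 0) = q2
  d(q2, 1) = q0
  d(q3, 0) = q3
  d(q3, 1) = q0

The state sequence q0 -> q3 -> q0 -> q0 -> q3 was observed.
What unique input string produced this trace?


Trace back each transition to find the symbol:
  q0 --[1]--> q3
  q3 --[1]--> q0
  q0 --[0]--> q0
  q0 --[1]--> q3

"1101"


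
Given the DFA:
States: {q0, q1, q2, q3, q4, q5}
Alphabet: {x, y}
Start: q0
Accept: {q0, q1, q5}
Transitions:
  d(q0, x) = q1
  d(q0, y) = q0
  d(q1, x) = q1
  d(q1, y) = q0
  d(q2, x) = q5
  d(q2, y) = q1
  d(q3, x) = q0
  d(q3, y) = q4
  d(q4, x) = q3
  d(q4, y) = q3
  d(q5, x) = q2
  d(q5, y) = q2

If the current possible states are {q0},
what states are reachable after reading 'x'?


Apply transition on 'x' from each current state:
  d(q0, x) = q1

{q1}


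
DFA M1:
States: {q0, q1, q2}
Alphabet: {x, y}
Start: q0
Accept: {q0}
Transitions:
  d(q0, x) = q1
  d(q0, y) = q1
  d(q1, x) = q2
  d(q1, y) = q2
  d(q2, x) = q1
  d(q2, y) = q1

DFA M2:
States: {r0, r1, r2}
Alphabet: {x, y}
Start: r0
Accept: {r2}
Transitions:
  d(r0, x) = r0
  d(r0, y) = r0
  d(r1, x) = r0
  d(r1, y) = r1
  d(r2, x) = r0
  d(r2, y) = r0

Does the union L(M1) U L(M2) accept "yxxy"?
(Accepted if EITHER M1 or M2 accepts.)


M1: final=q2 accepted=False
M2: final=r0 accepted=False

No, union rejects (neither accepts)


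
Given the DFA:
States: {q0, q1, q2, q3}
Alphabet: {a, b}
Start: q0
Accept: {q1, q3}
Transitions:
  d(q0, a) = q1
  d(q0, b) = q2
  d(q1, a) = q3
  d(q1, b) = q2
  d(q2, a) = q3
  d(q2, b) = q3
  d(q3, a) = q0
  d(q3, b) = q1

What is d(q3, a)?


Looking up transition d(q3, a)

q0


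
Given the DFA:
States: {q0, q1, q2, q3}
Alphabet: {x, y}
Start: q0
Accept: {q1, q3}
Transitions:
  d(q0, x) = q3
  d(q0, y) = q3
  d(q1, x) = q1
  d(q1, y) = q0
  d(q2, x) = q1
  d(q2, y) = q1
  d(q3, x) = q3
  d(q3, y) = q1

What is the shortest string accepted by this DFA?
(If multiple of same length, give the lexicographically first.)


BFS by string length (lex-first path to each state shown):
  len 0: q0<-""
  len 1: q3<-"x"
Found accept state at length 1.

"x"


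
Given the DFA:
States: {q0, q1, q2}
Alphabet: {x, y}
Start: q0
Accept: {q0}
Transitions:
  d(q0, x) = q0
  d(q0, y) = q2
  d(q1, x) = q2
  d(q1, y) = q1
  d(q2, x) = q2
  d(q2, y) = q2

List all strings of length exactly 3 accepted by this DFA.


All strings of length 3: 8 total
Accepted: 1

"xxx"


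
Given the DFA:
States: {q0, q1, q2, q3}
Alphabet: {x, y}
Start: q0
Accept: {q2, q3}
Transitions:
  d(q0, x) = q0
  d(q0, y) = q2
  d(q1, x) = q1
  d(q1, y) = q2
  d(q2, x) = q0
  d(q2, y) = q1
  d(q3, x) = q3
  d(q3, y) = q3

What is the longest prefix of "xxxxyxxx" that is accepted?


Run the DFA, marking each prefix where the state is accepting:
  "" -> q0 [reject]
  "x" -> q0 [reject]
  "xx" -> q0 [reject]
  "xxx" -> q0 [reject]
  "xxxx" -> q0 [reject]
  "xxxxy" -> q2 [accept]
  "xxxxyx" -> q0 [reject]
  "xxxxyxx" -> q0 [reject]
  "xxxxyxxx" -> q0 [reject]

"xxxxy"


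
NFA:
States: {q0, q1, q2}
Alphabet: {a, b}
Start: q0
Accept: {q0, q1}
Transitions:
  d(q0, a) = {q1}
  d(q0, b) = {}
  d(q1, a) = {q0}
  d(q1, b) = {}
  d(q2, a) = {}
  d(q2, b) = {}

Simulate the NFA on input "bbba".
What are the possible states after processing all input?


Start: {q0}
  --b--> {}
  --b--> {}
  --b--> {}
  --a--> {}

{} (empty set, no valid transitions)


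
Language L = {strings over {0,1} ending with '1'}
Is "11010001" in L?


last symbol = '1'

Yes, "11010001" is in L


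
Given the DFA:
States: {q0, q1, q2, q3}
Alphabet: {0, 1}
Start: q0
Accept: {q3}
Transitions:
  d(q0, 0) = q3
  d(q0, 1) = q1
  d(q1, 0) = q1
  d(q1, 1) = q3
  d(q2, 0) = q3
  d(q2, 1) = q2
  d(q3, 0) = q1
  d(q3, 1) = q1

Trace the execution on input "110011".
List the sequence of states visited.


Input: 110011
d(q0, 1) = q1
d(q1, 1) = q3
d(q3, 0) = q1
d(q1, 0) = q1
d(q1, 1) = q3
d(q3, 1) = q1


q0 -> q1 -> q3 -> q1 -> q1 -> q3 -> q1


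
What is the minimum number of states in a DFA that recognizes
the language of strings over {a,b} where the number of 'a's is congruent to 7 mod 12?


States track (count of 'a') mod 12.
Need 12 states: one per remainder 0..11; accept = remainder 7.

12


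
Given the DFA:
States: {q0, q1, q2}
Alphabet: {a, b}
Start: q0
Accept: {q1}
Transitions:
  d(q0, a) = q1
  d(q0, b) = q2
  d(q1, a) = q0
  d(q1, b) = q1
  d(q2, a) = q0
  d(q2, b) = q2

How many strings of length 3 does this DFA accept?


Enumerating all length-3 strings:
  "aaa" -> q1 [accept]
  "aab" -> q2 [reject]
  "aba" -> q0 [reject]
  "abb" -> q1 [accept]
  "baa" -> q1 [accept]
  "bab" -> q2 [reject]
  "bba" -> q0 [reject]
  "bbb" -> q2 [reject]

3 out of 8


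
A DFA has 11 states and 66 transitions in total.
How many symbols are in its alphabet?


Each state has exactly one transition per symbol.
|alphabet| = transitions / states = 66 / 11 = 6

6


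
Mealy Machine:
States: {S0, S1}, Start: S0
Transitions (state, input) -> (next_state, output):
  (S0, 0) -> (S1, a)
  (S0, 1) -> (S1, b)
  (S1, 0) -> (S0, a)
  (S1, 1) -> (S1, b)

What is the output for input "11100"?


Step-by-step:
  (S0, 1) -> (S1, b)
  (S1, 1) -> (S1, b)
  (S1, 1) -> (S1, b)
  (S1, 0) -> (S0, a)
  (S0, 0) -> (S1, a)

"bbbaa"


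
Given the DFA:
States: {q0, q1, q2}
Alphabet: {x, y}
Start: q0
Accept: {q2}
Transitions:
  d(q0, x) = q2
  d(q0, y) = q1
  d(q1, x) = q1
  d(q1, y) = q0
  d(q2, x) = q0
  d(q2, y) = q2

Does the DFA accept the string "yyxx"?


Trace: q0 -> q1 -> q0 -> q2 -> q0
Final state: q0
Accept states: {q2}

No, rejected (final state q0 is not an accept state)


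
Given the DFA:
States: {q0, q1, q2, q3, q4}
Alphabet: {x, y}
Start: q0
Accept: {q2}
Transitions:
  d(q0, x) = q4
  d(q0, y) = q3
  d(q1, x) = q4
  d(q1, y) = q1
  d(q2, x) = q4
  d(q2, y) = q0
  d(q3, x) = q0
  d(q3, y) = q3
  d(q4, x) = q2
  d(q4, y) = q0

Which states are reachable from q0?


BFS from q0:
  layer 0: {q0}
  layer 1: {q3, q4}
  layer 2: {q2}

{q0, q2, q3, q4}


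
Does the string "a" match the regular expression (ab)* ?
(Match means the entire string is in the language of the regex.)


|string| = 1; first = 'a'; last = 'a'

No, "a" does not match (ab)*


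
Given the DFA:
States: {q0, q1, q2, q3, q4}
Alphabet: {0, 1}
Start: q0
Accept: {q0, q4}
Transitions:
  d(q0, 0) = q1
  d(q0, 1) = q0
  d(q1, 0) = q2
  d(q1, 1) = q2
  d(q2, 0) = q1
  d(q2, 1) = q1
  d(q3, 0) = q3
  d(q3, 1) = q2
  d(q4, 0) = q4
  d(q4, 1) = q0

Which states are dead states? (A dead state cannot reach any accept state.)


Forward reachability from each state:
  q0 -> reaches accept state q0 (live)
  q1 -> reaches {q1, q2}, no accept state (dead)
  q2 -> reaches {q1, q2}, no accept state (dead)
  q3 -> reaches {q1, q2, q3}, no accept state (dead)
  q4 -> reaches accept state q0 (live)

{q1, q2, q3}


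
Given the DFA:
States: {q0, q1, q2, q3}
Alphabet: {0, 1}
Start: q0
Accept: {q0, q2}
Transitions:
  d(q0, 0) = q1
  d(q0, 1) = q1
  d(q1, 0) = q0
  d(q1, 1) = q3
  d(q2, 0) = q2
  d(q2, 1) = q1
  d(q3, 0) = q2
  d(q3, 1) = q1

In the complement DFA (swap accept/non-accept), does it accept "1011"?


Trace: q0 -> q1 -> q0 -> q1 -> q3
Final: q3
Original accept: {q0, q2}
Complement: q3 is not in original accept

Yes, complement accepts (original rejects)


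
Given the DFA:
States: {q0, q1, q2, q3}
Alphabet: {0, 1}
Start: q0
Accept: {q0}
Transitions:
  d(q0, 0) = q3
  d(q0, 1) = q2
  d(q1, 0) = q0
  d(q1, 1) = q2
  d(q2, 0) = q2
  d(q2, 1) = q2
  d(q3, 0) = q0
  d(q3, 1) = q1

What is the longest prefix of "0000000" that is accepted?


Run the DFA, marking each prefix where the state is accepting:
  "" -> q0 [accept]
  "0" -> q3 [reject]
  "00" -> q0 [accept]
  "000" -> q3 [reject]
  "0000" -> q0 [accept]
  "00000" -> q3 [reject]
  "000000" -> q0 [accept]
  "0000000" -> q3 [reject]

"000000"


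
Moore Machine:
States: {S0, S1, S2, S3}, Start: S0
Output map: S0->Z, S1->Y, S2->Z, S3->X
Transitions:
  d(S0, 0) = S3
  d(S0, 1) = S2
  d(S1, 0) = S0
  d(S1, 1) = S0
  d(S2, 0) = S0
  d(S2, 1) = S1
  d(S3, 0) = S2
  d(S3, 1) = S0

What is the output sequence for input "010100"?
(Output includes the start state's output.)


Start: S0 (output Z)
  --0--> S3 (output X)
  --1--> S0 (output Z)
  --0--> S3 (output X)
  --1--> S0 (output Z)
  --0--> S3 (output X)
  --0--> S2 (output Z)

"ZXZXZXZ"


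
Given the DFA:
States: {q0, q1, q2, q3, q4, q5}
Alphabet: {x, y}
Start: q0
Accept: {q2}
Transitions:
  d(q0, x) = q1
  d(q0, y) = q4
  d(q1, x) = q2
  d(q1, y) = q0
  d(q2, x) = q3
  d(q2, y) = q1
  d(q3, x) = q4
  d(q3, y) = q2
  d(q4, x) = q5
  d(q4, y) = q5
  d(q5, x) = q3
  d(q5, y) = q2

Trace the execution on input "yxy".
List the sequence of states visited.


Input: yxy
d(q0, y) = q4
d(q4, x) = q5
d(q5, y) = q2


q0 -> q4 -> q5 -> q2


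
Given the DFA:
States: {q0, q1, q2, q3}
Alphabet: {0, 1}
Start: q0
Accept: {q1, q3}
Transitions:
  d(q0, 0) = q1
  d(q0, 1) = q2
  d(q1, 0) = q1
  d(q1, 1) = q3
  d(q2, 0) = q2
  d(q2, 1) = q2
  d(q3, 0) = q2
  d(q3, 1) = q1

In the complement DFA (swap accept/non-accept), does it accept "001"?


Trace: q0 -> q1 -> q1 -> q3
Final: q3
Original accept: {q1, q3}
Complement: q3 is in original accept

No, complement rejects (original accepts)


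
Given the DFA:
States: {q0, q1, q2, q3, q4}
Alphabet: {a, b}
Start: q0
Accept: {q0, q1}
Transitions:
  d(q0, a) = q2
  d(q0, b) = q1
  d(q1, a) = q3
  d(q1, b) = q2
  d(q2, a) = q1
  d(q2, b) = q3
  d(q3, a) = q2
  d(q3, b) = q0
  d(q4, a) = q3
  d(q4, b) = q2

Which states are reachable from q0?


BFS from q0:
  layer 0: {q0}
  layer 1: {q1, q2}
  layer 2: {q3}

{q0, q1, q2, q3}


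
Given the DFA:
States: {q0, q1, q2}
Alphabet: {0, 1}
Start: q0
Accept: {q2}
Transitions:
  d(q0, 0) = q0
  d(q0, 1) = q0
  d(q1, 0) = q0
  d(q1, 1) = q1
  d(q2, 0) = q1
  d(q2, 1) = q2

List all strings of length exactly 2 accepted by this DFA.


All strings of length 2: 4 total
Accepted: 0

None


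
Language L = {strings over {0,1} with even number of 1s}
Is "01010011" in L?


count('1') = 4; 4 mod 2 = 0

Yes, "01010011" is in L


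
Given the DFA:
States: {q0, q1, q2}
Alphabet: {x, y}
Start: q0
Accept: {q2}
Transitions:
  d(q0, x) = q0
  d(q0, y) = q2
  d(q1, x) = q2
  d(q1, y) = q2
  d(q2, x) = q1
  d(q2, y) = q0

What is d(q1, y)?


Looking up transition d(q1, y)

q2


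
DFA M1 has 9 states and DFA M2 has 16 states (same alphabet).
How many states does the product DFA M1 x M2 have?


Product construction pairs every M1 state with every M2 state.
9 * 16 = 144

144


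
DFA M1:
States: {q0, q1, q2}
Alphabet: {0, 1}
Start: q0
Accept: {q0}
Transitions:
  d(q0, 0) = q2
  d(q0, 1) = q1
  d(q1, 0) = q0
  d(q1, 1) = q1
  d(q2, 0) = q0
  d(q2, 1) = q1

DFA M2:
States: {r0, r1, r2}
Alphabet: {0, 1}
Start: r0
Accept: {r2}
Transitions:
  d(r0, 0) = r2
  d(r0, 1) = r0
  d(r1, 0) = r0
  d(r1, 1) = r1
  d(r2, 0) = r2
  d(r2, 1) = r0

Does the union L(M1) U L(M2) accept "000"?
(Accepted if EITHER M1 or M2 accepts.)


M1: final=q2 accepted=False
M2: final=r2 accepted=True

Yes, union accepts


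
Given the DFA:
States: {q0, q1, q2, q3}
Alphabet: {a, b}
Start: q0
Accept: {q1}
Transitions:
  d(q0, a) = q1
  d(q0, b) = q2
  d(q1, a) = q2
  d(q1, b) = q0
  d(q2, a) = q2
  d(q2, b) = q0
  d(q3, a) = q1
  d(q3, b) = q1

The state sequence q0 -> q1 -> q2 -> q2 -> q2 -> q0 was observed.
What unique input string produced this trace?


Trace back each transition to find the symbol:
  q0 --[a]--> q1
  q1 --[a]--> q2
  q2 --[a]--> q2
  q2 --[a]--> q2
  q2 --[b]--> q0

"aaaab"


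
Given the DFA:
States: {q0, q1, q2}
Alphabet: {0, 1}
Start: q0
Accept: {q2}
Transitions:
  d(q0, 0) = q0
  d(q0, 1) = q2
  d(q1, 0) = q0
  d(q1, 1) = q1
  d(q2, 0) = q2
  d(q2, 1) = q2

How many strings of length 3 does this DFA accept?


Enumerating all length-3 strings:
  "000" -> q0 [reject]
  "001" -> q2 [accept]
  "010" -> q2 [accept]
  "011" -> q2 [accept]
  "100" -> q2 [accept]
  "101" -> q2 [accept]
  "110" -> q2 [accept]
  "111" -> q2 [accept]

7 out of 8


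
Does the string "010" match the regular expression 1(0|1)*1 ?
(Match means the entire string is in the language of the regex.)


|string| = 3; first = '0'; last = '0'

No, "010" does not match 1(0|1)*1


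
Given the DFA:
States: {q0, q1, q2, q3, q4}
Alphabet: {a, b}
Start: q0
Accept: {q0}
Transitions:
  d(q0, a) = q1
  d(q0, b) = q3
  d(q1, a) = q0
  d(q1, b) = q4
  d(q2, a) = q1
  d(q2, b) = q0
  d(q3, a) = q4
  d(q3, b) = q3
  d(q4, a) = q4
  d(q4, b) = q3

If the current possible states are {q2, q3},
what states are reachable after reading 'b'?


Apply transition on 'b' from each current state:
  d(q2, b) = q0
  d(q3, b) = q3

{q0, q3}


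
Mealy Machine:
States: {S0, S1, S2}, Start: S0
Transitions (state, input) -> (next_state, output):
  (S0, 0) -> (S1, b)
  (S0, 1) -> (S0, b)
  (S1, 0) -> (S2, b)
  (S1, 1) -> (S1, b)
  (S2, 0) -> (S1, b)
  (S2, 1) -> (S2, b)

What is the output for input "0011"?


Step-by-step:
  (S0, 0) -> (S1, b)
  (S1, 0) -> (S2, b)
  (S2, 1) -> (S2, b)
  (S2, 1) -> (S2, b)

"bbbb"


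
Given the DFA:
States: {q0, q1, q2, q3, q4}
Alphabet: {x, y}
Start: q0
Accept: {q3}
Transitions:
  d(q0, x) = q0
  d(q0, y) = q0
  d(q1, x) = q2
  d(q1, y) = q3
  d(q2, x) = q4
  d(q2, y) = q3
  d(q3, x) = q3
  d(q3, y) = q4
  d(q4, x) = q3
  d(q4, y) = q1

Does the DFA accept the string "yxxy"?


Trace: q0 -> q0 -> q0 -> q0 -> q0
Final state: q0
Accept states: {q3}

No, rejected (final state q0 is not an accept state)


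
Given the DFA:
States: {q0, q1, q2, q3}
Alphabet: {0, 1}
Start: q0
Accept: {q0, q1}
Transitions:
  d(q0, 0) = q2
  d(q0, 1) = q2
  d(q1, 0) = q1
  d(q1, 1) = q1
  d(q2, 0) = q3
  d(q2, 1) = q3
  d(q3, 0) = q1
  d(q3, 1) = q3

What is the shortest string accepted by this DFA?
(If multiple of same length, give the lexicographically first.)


BFS by string length (lex-first path to each state shown):
  len 0: q0<-""
Found accept state at length 0.

"" (empty string)


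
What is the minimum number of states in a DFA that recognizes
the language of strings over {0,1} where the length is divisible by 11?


States track (length) mod 11.
Need 11 states: one per remainder 0..10; accept = remainder 0.

11


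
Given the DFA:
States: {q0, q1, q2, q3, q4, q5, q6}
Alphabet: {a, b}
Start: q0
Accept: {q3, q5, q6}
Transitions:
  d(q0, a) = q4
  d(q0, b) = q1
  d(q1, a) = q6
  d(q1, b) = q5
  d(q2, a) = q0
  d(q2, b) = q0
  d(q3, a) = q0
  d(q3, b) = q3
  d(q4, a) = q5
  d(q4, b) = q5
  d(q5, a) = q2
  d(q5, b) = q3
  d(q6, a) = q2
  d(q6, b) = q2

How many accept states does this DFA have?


Accept states listed: {q3, q5, q6}
Counting: q3(1) q5(2) q6(3)

3


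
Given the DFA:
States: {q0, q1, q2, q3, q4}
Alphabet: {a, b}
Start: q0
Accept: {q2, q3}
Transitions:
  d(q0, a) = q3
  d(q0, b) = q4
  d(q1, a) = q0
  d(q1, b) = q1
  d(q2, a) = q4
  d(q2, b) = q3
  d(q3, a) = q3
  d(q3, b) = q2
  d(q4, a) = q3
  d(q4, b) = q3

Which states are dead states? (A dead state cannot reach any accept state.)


Forward reachability from each state:
  q0 -> reaches accept state q2 (live)
  q1 -> reaches accept state q2 (live)
  q2 -> reaches accept state q2 (live)
  q3 -> reaches accept state q2 (live)
  q4 -> reaches accept state q2 (live)

None (all states can reach an accept state)


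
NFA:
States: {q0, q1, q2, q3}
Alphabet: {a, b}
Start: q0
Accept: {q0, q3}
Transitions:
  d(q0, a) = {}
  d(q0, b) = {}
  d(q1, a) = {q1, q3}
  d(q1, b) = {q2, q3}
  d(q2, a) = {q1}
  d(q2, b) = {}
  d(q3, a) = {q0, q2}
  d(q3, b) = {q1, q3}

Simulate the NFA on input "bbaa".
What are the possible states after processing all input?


Start: {q0}
  --b--> {}
  --b--> {}
  --a--> {}
  --a--> {}

{} (empty set, no valid transitions)


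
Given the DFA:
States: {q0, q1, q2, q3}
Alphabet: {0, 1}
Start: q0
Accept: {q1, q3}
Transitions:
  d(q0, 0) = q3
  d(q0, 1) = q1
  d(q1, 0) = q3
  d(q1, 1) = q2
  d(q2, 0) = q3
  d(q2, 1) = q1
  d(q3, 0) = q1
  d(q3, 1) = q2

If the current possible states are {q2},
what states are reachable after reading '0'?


Apply transition on '0' from each current state:
  d(q2, 0) = q3

{q3}


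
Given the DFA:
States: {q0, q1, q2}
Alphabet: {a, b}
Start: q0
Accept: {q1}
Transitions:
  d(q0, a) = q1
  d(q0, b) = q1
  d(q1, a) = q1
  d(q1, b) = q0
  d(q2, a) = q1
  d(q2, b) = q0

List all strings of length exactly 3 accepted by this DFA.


All strings of length 3: 8 total
Accepted: 6

"aaa", "aba", "abb", "baa", "bba", "bbb"


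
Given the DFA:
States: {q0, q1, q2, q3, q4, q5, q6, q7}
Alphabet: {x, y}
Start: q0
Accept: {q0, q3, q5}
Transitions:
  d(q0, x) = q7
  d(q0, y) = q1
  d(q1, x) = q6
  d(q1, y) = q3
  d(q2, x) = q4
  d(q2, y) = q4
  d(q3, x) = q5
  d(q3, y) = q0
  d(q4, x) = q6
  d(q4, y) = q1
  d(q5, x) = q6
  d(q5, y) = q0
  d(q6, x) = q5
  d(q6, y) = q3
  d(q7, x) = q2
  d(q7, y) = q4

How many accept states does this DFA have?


Accept states listed: {q0, q3, q5}
Counting: q0(1) q3(2) q5(3)

3


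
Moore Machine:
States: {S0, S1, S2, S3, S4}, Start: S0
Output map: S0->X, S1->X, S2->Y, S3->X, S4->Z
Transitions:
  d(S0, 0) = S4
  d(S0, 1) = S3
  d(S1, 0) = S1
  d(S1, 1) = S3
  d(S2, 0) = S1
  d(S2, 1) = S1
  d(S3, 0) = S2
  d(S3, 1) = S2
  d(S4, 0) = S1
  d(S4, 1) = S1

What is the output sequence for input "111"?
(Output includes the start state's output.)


Start: S0 (output X)
  --1--> S3 (output X)
  --1--> S2 (output Y)
  --1--> S1 (output X)

"XXYX"


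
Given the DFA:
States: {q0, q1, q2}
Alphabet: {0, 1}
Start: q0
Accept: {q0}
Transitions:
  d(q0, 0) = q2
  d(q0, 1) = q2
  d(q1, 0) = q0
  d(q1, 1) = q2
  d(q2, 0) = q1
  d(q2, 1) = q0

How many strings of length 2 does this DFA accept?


Enumerating all length-2 strings:
  "00" -> q1 [reject]
  "01" -> q0 [accept]
  "10" -> q1 [reject]
  "11" -> q0 [accept]

2 out of 4


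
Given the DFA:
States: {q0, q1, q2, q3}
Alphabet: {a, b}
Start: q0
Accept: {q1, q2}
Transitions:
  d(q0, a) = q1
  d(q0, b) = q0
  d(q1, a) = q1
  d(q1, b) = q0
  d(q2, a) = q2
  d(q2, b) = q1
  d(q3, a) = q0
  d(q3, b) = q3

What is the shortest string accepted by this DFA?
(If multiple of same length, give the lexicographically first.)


BFS by string length (lex-first path to each state shown):
  len 0: q0<-""
  len 1: q0<-"b", q1<-"a"
Found accept state at length 1.

"a"


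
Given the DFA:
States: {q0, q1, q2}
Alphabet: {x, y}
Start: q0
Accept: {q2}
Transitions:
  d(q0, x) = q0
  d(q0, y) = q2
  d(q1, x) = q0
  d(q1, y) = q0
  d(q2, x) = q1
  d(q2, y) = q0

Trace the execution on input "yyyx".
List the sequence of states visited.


Input: yyyx
d(q0, y) = q2
d(q2, y) = q0
d(q0, y) = q2
d(q2, x) = q1


q0 -> q2 -> q0 -> q2 -> q1


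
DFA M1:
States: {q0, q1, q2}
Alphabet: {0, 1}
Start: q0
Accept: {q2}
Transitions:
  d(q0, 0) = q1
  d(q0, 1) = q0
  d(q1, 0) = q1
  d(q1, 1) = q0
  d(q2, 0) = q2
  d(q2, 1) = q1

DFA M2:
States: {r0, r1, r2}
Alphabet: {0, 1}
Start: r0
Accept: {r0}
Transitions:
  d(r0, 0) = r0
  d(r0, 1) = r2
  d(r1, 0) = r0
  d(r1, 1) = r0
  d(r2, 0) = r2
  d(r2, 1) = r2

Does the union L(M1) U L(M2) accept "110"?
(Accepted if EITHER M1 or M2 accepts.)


M1: final=q1 accepted=False
M2: final=r2 accepted=False

No, union rejects (neither accepts)


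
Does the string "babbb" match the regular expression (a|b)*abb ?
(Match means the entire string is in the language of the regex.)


|string| = 5; first = 'b'; last = 'b'

No, "babbb" does not match (a|b)*abb


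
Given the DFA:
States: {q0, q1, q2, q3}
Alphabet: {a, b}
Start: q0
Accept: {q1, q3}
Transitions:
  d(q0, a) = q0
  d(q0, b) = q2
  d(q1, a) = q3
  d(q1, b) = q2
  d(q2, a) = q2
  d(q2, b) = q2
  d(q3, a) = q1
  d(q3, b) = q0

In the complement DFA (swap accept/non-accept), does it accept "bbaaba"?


Trace: q0 -> q2 -> q2 -> q2 -> q2 -> q2 -> q2
Final: q2
Original accept: {q1, q3}
Complement: q2 is not in original accept

Yes, complement accepts (original rejects)


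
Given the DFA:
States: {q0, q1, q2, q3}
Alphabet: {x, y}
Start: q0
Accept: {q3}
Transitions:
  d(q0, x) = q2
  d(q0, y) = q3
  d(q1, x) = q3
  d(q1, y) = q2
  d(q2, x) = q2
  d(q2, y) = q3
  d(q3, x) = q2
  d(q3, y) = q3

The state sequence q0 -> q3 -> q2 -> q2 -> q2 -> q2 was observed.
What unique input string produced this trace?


Trace back each transition to find the symbol:
  q0 --[y]--> q3
  q3 --[x]--> q2
  q2 --[x]--> q2
  q2 --[x]--> q2
  q2 --[x]--> q2

"yxxxx"


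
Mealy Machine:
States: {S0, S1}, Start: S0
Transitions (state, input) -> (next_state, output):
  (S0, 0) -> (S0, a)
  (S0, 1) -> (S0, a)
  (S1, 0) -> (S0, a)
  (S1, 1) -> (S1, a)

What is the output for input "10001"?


Step-by-step:
  (S0, 1) -> (S0, a)
  (S0, 0) -> (S0, a)
  (S0, 0) -> (S0, a)
  (S0, 0) -> (S0, a)
  (S0, 1) -> (S0, a)

"aaaaa"


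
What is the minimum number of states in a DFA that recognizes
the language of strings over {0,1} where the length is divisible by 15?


States track (length) mod 15.
Need 15 states: one per remainder 0..14; accept = remainder 0.

15


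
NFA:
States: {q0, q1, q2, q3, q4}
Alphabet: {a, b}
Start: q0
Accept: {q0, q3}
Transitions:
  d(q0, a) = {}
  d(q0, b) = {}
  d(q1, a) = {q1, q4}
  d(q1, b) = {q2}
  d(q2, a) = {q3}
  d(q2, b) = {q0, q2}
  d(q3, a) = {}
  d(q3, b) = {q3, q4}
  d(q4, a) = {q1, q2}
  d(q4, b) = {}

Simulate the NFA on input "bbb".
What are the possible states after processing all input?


Start: {q0}
  --b--> {}
  --b--> {}
  --b--> {}

{} (empty set, no valid transitions)


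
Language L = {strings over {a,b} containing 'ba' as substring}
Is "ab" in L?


'ba' does not occur

No, "ab" is not in L


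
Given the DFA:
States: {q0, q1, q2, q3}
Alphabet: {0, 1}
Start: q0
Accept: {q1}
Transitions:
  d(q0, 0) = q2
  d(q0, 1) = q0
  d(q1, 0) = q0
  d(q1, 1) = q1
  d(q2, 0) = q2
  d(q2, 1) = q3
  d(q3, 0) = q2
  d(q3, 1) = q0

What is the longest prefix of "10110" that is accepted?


Run the DFA, marking each prefix where the state is accepting:
  "" -> q0 [reject]
  "1" -> q0 [reject]
  "10" -> q2 [reject]
  "101" -> q3 [reject]
  "1011" -> q0 [reject]
  "10110" -> q2 [reject]

No prefix is accepted
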